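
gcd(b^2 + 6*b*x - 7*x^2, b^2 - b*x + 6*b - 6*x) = -b + x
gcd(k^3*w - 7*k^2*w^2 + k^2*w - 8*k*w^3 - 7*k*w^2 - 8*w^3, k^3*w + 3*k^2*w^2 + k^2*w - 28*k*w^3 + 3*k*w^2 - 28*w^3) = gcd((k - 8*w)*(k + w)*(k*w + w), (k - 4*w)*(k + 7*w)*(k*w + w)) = k*w + w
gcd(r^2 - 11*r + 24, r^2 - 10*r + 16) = r - 8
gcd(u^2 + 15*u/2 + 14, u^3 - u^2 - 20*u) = u + 4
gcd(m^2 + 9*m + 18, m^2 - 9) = m + 3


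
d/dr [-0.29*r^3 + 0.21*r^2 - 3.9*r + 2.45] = -0.87*r^2 + 0.42*r - 3.9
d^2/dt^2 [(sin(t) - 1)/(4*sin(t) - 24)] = 5*(-6*sin(t) + cos(t)^2 + 1)/(4*(sin(t) - 6)^3)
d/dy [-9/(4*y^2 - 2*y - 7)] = 18*(4*y - 1)/(-4*y^2 + 2*y + 7)^2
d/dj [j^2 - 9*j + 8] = 2*j - 9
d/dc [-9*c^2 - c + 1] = -18*c - 1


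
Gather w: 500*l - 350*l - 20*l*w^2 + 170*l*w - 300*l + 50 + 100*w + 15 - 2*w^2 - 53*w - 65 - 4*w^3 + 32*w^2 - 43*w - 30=-150*l - 4*w^3 + w^2*(30 - 20*l) + w*(170*l + 4) - 30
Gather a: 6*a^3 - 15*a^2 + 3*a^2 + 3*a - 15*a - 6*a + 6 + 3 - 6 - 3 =6*a^3 - 12*a^2 - 18*a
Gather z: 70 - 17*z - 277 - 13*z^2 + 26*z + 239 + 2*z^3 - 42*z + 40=2*z^3 - 13*z^2 - 33*z + 72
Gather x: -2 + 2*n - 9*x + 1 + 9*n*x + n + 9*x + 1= 9*n*x + 3*n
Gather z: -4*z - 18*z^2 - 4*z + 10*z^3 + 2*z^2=10*z^3 - 16*z^2 - 8*z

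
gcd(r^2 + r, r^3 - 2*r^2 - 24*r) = r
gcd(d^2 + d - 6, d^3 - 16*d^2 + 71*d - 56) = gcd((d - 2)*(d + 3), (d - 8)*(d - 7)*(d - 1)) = 1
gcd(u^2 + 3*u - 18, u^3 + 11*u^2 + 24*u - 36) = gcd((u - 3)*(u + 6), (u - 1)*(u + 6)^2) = u + 6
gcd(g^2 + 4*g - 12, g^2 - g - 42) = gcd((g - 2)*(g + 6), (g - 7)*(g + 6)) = g + 6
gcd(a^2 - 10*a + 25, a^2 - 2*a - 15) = a - 5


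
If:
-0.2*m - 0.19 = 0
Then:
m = -0.95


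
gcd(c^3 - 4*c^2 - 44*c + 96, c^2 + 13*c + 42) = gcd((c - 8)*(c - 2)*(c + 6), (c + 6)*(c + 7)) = c + 6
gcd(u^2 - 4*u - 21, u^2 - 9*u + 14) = u - 7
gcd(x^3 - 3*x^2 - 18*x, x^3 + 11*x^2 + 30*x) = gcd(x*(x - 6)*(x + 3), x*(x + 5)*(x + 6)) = x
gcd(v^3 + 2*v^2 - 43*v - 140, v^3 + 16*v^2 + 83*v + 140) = v^2 + 9*v + 20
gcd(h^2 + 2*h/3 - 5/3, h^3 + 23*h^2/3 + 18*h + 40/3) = h + 5/3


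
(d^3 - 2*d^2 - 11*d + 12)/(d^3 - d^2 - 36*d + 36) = (d^2 - d - 12)/(d^2 - 36)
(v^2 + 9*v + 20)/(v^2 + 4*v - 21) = (v^2 + 9*v + 20)/(v^2 + 4*v - 21)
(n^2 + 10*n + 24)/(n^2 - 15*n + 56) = (n^2 + 10*n + 24)/(n^2 - 15*n + 56)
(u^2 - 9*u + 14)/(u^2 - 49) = (u - 2)/(u + 7)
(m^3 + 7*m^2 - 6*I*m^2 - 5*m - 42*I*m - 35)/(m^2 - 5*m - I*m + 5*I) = (m^2 + m*(7 - 5*I) - 35*I)/(m - 5)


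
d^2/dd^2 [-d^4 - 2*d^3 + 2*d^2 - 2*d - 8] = -12*d^2 - 12*d + 4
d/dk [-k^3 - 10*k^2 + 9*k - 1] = -3*k^2 - 20*k + 9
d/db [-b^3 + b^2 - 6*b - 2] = -3*b^2 + 2*b - 6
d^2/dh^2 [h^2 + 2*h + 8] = 2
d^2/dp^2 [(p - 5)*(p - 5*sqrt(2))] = 2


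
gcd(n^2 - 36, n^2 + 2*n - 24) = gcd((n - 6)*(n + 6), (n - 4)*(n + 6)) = n + 6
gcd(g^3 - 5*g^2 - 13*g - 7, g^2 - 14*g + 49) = g - 7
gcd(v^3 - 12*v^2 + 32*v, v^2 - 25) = 1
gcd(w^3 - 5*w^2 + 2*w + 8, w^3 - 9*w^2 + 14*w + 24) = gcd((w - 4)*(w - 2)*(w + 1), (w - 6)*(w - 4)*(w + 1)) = w^2 - 3*w - 4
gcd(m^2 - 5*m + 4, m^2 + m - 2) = m - 1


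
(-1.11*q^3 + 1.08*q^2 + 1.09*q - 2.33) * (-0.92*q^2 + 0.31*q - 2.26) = 1.0212*q^5 - 1.3377*q^4 + 1.8406*q^3 + 0.0407000000000002*q^2 - 3.1857*q + 5.2658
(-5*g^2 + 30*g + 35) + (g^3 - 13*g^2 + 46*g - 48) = g^3 - 18*g^2 + 76*g - 13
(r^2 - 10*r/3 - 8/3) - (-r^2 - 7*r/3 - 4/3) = 2*r^2 - r - 4/3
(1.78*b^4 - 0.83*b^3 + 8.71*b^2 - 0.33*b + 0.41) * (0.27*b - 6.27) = 0.4806*b^5 - 11.3847*b^4 + 7.5558*b^3 - 54.7008*b^2 + 2.1798*b - 2.5707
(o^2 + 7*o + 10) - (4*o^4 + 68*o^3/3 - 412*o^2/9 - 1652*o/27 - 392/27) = -4*o^4 - 68*o^3/3 + 421*o^2/9 + 1841*o/27 + 662/27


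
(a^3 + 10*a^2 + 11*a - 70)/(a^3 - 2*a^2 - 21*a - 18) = (-a^3 - 10*a^2 - 11*a + 70)/(-a^3 + 2*a^2 + 21*a + 18)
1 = 1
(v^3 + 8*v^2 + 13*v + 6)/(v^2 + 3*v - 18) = (v^2 + 2*v + 1)/(v - 3)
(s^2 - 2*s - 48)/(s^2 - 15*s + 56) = (s + 6)/(s - 7)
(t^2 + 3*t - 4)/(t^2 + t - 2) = (t + 4)/(t + 2)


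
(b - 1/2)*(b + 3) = b^2 + 5*b/2 - 3/2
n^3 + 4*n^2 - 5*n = n*(n - 1)*(n + 5)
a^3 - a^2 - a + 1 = (a - 1)^2*(a + 1)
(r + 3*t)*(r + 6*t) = r^2 + 9*r*t + 18*t^2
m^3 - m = m*(m - 1)*(m + 1)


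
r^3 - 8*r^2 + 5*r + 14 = (r - 7)*(r - 2)*(r + 1)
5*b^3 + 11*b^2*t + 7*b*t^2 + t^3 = (b + t)^2*(5*b + t)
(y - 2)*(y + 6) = y^2 + 4*y - 12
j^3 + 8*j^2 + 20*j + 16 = (j + 2)^2*(j + 4)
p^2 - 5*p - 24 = (p - 8)*(p + 3)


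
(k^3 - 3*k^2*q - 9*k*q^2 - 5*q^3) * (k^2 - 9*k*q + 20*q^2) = k^5 - 12*k^4*q + 38*k^3*q^2 + 16*k^2*q^3 - 135*k*q^4 - 100*q^5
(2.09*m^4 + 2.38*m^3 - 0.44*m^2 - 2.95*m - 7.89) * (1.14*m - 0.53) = 2.3826*m^5 + 1.6055*m^4 - 1.763*m^3 - 3.1298*m^2 - 7.4311*m + 4.1817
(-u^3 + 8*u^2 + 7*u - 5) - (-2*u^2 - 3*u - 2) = -u^3 + 10*u^2 + 10*u - 3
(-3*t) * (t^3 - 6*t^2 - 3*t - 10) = -3*t^4 + 18*t^3 + 9*t^2 + 30*t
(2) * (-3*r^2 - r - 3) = -6*r^2 - 2*r - 6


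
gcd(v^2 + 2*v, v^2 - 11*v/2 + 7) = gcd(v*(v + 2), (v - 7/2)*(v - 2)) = 1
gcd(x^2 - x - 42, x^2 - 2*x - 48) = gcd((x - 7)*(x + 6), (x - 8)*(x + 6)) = x + 6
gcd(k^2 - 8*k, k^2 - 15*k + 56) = k - 8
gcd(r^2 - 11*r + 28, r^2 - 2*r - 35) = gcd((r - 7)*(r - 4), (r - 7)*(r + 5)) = r - 7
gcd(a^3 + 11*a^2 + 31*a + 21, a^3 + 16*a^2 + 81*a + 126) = a^2 + 10*a + 21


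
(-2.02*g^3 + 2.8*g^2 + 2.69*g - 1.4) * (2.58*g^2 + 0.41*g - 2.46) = -5.2116*g^5 + 6.3958*g^4 + 13.0574*g^3 - 9.3971*g^2 - 7.1914*g + 3.444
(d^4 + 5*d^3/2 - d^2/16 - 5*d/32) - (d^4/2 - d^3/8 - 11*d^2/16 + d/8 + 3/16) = d^4/2 + 21*d^3/8 + 5*d^2/8 - 9*d/32 - 3/16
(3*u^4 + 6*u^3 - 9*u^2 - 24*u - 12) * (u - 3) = 3*u^5 - 3*u^4 - 27*u^3 + 3*u^2 + 60*u + 36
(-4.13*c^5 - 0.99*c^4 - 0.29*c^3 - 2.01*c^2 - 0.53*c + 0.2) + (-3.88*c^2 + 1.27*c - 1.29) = -4.13*c^5 - 0.99*c^4 - 0.29*c^3 - 5.89*c^2 + 0.74*c - 1.09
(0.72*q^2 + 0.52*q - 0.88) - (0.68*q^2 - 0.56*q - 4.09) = 0.0399999999999999*q^2 + 1.08*q + 3.21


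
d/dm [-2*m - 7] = -2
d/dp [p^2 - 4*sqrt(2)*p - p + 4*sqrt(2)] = 2*p - 4*sqrt(2) - 1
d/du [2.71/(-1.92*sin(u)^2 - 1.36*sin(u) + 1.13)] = (10.4064*sin(u) + 3.6856)*cos(u)/(1.92*sin(u)^2 + 1.36*sin(u) - 1.13)^2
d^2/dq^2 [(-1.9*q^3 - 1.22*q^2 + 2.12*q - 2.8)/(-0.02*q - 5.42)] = (0.00152*q^3 + 1.23576*q^2 + 334.89096*q + 72.140272)/(8.0e-6*q^3 + 0.006504*q^2 + 1.762584*q + 159.220088)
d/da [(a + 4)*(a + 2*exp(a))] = 2*a*exp(a) + 2*a + 10*exp(a) + 4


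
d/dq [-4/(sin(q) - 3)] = 4*cos(q)/(sin(q) - 3)^2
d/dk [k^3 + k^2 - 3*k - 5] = 3*k^2 + 2*k - 3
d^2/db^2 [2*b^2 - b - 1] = 4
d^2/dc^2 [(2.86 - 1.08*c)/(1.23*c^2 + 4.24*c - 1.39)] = (-(1.08*c - 2.86)*(2.46*c + 4.24)*(4.92*c + 8.48) + (7.9704*c + 2.1228)*(1.23*c^2 + 4.24*c - 1.39))/(1.23*c^2 + 4.24*c - 1.39)^3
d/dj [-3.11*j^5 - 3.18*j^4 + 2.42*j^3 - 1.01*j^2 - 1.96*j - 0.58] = -15.55*j^4 - 12.72*j^3 + 7.26*j^2 - 2.02*j - 1.96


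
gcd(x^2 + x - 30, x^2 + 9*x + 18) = x + 6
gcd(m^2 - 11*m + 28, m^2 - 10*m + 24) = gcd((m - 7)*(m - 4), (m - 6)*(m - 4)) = m - 4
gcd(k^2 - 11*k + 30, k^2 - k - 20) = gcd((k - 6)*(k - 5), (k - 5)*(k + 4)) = k - 5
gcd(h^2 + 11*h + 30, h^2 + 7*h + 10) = h + 5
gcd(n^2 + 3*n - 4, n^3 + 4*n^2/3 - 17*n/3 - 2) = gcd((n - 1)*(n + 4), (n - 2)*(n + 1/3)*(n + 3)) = 1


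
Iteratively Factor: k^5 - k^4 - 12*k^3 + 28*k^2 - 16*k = (k)*(k^4 - k^3 - 12*k^2 + 28*k - 16) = k*(k - 2)*(k^3 + k^2 - 10*k + 8) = k*(k - 2)^2*(k^2 + 3*k - 4) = k*(k - 2)^2*(k - 1)*(k + 4)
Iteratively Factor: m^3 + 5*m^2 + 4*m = (m)*(m^2 + 5*m + 4) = m*(m + 1)*(m + 4)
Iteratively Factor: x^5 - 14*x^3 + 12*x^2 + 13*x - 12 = (x + 4)*(x^4 - 4*x^3 + 2*x^2 + 4*x - 3) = (x - 3)*(x + 4)*(x^3 - x^2 - x + 1) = (x - 3)*(x + 1)*(x + 4)*(x^2 - 2*x + 1) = (x - 3)*(x - 1)*(x + 1)*(x + 4)*(x - 1)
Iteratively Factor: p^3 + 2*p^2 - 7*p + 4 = (p + 4)*(p^2 - 2*p + 1) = (p - 1)*(p + 4)*(p - 1)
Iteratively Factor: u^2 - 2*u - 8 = (u + 2)*(u - 4)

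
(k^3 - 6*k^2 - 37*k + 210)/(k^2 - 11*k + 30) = (k^2 - k - 42)/(k - 6)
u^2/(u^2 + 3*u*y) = u/(u + 3*y)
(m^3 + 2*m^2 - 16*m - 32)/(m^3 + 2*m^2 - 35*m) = (m^3 + 2*m^2 - 16*m - 32)/(m*(m^2 + 2*m - 35))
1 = 1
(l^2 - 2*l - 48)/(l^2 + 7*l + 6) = (l - 8)/(l + 1)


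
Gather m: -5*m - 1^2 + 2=1 - 5*m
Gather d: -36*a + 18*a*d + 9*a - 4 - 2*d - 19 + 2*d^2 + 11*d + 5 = -27*a + 2*d^2 + d*(18*a + 9) - 18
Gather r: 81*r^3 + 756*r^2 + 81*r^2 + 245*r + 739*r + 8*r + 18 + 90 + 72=81*r^3 + 837*r^2 + 992*r + 180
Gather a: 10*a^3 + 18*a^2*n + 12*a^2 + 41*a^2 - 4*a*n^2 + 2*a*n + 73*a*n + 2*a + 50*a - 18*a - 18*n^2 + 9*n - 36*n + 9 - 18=10*a^3 + a^2*(18*n + 53) + a*(-4*n^2 + 75*n + 34) - 18*n^2 - 27*n - 9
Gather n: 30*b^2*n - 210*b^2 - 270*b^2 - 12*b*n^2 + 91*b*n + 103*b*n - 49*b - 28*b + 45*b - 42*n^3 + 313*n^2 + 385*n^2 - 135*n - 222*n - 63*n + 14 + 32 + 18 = -480*b^2 - 32*b - 42*n^3 + n^2*(698 - 12*b) + n*(30*b^2 + 194*b - 420) + 64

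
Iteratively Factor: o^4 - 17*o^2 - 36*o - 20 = (o + 1)*(o^3 - o^2 - 16*o - 20) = (o - 5)*(o + 1)*(o^2 + 4*o + 4) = (o - 5)*(o + 1)*(o + 2)*(o + 2)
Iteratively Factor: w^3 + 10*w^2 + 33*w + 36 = (w + 3)*(w^2 + 7*w + 12) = (w + 3)^2*(w + 4)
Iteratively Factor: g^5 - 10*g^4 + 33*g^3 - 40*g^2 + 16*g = (g - 4)*(g^4 - 6*g^3 + 9*g^2 - 4*g) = g*(g - 4)*(g^3 - 6*g^2 + 9*g - 4) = g*(g - 4)*(g - 1)*(g^2 - 5*g + 4) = g*(g - 4)^2*(g - 1)*(g - 1)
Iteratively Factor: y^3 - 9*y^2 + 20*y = (y - 4)*(y^2 - 5*y) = (y - 5)*(y - 4)*(y)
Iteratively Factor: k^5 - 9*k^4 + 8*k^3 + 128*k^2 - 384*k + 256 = (k + 4)*(k^4 - 13*k^3 + 60*k^2 - 112*k + 64) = (k - 4)*(k + 4)*(k^3 - 9*k^2 + 24*k - 16) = (k - 4)*(k - 1)*(k + 4)*(k^2 - 8*k + 16) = (k - 4)^2*(k - 1)*(k + 4)*(k - 4)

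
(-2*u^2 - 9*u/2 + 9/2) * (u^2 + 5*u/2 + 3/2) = -2*u^4 - 19*u^3/2 - 39*u^2/4 + 9*u/2 + 27/4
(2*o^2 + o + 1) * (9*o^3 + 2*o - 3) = 18*o^5 + 9*o^4 + 13*o^3 - 4*o^2 - o - 3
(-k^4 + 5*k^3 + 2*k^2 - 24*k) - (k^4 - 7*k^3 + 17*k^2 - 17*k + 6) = -2*k^4 + 12*k^3 - 15*k^2 - 7*k - 6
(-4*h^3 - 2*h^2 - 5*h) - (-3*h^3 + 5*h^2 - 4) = -h^3 - 7*h^2 - 5*h + 4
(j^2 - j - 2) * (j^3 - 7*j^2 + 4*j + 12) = j^5 - 8*j^4 + 9*j^3 + 22*j^2 - 20*j - 24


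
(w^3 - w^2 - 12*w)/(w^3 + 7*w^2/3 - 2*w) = 3*(w - 4)/(3*w - 2)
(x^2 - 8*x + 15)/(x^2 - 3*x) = (x - 5)/x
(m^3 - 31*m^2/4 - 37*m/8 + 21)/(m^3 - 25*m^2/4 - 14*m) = (m - 3/2)/m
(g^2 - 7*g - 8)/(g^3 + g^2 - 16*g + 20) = (g^2 - 7*g - 8)/(g^3 + g^2 - 16*g + 20)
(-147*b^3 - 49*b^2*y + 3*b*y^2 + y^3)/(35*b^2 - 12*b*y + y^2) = (21*b^2 + 10*b*y + y^2)/(-5*b + y)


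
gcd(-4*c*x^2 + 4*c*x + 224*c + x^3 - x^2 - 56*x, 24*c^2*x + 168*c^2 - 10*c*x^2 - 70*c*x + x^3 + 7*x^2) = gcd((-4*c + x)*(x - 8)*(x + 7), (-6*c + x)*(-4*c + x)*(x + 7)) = -4*c*x - 28*c + x^2 + 7*x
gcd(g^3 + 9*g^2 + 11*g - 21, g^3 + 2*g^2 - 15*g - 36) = g + 3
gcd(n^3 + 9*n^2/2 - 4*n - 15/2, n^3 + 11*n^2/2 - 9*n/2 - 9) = n^2 - n/2 - 3/2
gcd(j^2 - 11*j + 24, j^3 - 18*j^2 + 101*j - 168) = j^2 - 11*j + 24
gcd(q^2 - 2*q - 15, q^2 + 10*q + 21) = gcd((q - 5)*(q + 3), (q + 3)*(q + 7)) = q + 3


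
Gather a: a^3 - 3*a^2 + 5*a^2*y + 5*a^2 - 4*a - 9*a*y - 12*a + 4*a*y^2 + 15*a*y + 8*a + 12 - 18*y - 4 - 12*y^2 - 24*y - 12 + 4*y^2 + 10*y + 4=a^3 + a^2*(5*y + 2) + a*(4*y^2 + 6*y - 8) - 8*y^2 - 32*y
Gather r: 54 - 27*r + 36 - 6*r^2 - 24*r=-6*r^2 - 51*r + 90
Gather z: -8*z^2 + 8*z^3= 8*z^3 - 8*z^2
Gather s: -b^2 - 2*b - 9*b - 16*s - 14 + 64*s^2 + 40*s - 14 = -b^2 - 11*b + 64*s^2 + 24*s - 28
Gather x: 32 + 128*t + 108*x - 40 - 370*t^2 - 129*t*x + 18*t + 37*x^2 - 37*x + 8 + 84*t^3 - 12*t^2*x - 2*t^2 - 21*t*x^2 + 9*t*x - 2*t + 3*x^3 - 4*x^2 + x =84*t^3 - 372*t^2 + 144*t + 3*x^3 + x^2*(33 - 21*t) + x*(-12*t^2 - 120*t + 72)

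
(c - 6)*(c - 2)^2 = c^3 - 10*c^2 + 28*c - 24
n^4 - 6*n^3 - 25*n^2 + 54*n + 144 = (n - 8)*(n - 3)*(n + 2)*(n + 3)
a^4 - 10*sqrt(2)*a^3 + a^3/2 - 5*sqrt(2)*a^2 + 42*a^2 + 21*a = a*(a + 1/2)*(a - 7*sqrt(2))*(a - 3*sqrt(2))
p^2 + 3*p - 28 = (p - 4)*(p + 7)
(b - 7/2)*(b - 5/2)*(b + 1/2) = b^3 - 11*b^2/2 + 23*b/4 + 35/8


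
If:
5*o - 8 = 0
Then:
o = 8/5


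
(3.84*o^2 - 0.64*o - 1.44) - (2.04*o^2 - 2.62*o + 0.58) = 1.8*o^2 + 1.98*o - 2.02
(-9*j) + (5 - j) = 5 - 10*j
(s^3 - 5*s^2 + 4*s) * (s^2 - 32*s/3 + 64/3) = s^5 - 47*s^4/3 + 236*s^3/3 - 448*s^2/3 + 256*s/3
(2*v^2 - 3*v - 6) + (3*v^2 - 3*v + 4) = 5*v^2 - 6*v - 2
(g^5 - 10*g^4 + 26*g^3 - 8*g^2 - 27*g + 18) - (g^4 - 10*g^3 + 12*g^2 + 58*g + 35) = g^5 - 11*g^4 + 36*g^3 - 20*g^2 - 85*g - 17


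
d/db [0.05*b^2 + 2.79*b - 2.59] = 0.1*b + 2.79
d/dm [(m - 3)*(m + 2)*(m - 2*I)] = 3*m^2 + m*(-2 - 4*I) - 6 + 2*I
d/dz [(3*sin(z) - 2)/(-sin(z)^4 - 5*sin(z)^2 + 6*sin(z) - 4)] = (9*sin(z)^3 - 8*sin(z)^2 + 15*sin(z) - 20)*sin(z)*cos(z)/(sin(z)^4 + 5*sin(z)^2 - 6*sin(z) + 4)^2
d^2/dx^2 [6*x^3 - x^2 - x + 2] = 36*x - 2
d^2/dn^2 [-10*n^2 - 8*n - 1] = -20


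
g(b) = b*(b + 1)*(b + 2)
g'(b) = b*(b + 1) + b*(b + 2) + (b + 1)*(b + 2) = 3*b^2 + 6*b + 2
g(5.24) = 236.73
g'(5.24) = 115.81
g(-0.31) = -0.36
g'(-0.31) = 0.43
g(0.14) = 0.34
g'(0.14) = 2.90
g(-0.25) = -0.33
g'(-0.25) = 0.69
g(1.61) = 15.17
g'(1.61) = 19.44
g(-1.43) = 0.35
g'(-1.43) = -0.45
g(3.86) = 109.93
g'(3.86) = 69.86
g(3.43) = 82.51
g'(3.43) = 57.87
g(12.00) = 2184.00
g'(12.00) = 506.00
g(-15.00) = -2730.00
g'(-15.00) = 587.00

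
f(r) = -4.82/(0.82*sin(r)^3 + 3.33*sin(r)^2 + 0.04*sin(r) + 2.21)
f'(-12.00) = 1.60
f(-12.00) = -1.45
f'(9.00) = -1.73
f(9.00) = -1.69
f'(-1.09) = -0.49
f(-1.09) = -1.14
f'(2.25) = -0.94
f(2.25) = -1.04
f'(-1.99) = 0.42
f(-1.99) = -1.11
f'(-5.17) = 0.56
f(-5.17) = -0.87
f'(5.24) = -0.55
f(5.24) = -1.17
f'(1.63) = -0.06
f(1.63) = -0.76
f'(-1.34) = -0.22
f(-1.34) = -1.05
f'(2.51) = -1.48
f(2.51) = -1.35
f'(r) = -4.82*(-2.46*sin(r)^2*cos(r) - 6.66*sin(r)*cos(r) - 0.04*cos(r))/(0.82*sin(r)^3 + 3.33*sin(r)^2 + 0.04*sin(r) + 2.21)^2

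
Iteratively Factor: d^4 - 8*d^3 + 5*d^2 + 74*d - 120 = (d - 4)*(d^3 - 4*d^2 - 11*d + 30) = (d - 4)*(d + 3)*(d^2 - 7*d + 10) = (d - 4)*(d - 2)*(d + 3)*(d - 5)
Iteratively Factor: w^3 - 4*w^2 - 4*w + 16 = (w - 2)*(w^2 - 2*w - 8) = (w - 4)*(w - 2)*(w + 2)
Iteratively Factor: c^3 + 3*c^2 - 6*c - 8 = (c + 1)*(c^2 + 2*c - 8) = (c + 1)*(c + 4)*(c - 2)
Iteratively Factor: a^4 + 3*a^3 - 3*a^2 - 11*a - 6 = (a - 2)*(a^3 + 5*a^2 + 7*a + 3) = (a - 2)*(a + 1)*(a^2 + 4*a + 3) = (a - 2)*(a + 1)^2*(a + 3)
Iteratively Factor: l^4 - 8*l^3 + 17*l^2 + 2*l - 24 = (l - 3)*(l^3 - 5*l^2 + 2*l + 8) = (l - 4)*(l - 3)*(l^2 - l - 2) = (l - 4)*(l - 3)*(l - 2)*(l + 1)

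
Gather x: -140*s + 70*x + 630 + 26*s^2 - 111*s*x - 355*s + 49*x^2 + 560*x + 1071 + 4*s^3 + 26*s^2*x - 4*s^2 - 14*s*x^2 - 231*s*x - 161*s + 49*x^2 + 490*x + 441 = 4*s^3 + 22*s^2 - 656*s + x^2*(98 - 14*s) + x*(26*s^2 - 342*s + 1120) + 2142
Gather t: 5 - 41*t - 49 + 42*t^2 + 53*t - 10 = 42*t^2 + 12*t - 54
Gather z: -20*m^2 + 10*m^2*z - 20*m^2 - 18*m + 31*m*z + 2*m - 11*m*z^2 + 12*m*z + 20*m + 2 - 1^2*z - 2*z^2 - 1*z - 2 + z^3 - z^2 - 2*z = -40*m^2 + 4*m + z^3 + z^2*(-11*m - 3) + z*(10*m^2 + 43*m - 4)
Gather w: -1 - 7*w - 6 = -7*w - 7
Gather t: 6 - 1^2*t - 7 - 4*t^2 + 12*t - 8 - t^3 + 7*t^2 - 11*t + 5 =-t^3 + 3*t^2 - 4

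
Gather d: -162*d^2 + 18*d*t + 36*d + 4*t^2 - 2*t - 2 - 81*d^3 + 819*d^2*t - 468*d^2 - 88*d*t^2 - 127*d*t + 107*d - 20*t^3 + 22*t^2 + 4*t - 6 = -81*d^3 + d^2*(819*t - 630) + d*(-88*t^2 - 109*t + 143) - 20*t^3 + 26*t^2 + 2*t - 8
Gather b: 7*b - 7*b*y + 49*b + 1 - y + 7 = b*(56 - 7*y) - y + 8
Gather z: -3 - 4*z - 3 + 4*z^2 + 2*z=4*z^2 - 2*z - 6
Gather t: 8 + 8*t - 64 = 8*t - 56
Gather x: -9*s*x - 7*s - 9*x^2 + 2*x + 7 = -7*s - 9*x^2 + x*(2 - 9*s) + 7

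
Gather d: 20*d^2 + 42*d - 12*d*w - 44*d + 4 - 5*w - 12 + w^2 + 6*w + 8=20*d^2 + d*(-12*w - 2) + w^2 + w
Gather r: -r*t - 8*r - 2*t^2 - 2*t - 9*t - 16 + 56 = r*(-t - 8) - 2*t^2 - 11*t + 40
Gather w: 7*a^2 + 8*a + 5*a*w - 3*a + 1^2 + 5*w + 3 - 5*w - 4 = 7*a^2 + 5*a*w + 5*a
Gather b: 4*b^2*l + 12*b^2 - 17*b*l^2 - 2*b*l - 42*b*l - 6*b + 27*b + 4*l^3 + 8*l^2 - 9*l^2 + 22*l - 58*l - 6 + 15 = b^2*(4*l + 12) + b*(-17*l^2 - 44*l + 21) + 4*l^3 - l^2 - 36*l + 9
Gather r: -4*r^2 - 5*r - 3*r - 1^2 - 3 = -4*r^2 - 8*r - 4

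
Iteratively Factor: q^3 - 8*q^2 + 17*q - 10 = (q - 1)*(q^2 - 7*q + 10) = (q - 2)*(q - 1)*(q - 5)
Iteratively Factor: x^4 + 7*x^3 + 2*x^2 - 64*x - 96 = (x + 4)*(x^3 + 3*x^2 - 10*x - 24) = (x + 2)*(x + 4)*(x^2 + x - 12) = (x + 2)*(x + 4)^2*(x - 3)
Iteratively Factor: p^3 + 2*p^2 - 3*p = (p)*(p^2 + 2*p - 3) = p*(p + 3)*(p - 1)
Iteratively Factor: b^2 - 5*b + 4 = (b - 4)*(b - 1)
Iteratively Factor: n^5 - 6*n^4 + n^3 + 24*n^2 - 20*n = (n - 1)*(n^4 - 5*n^3 - 4*n^2 + 20*n) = (n - 2)*(n - 1)*(n^3 - 3*n^2 - 10*n) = (n - 5)*(n - 2)*(n - 1)*(n^2 + 2*n) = (n - 5)*(n - 2)*(n - 1)*(n + 2)*(n)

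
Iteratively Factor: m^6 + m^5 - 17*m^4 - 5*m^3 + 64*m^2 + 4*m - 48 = (m + 2)*(m^5 - m^4 - 15*m^3 + 25*m^2 + 14*m - 24) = (m + 2)*(m + 4)*(m^4 - 5*m^3 + 5*m^2 + 5*m - 6) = (m - 3)*(m + 2)*(m + 4)*(m^3 - 2*m^2 - m + 2) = (m - 3)*(m - 2)*(m + 2)*(m + 4)*(m^2 - 1) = (m - 3)*(m - 2)*(m + 1)*(m + 2)*(m + 4)*(m - 1)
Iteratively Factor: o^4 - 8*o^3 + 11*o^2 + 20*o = (o)*(o^3 - 8*o^2 + 11*o + 20) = o*(o - 5)*(o^2 - 3*o - 4) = o*(o - 5)*(o - 4)*(o + 1)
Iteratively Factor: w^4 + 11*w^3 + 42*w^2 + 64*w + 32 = (w + 1)*(w^3 + 10*w^2 + 32*w + 32) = (w + 1)*(w + 2)*(w^2 + 8*w + 16) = (w + 1)*(w + 2)*(w + 4)*(w + 4)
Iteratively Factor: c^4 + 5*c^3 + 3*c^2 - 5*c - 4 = (c + 4)*(c^3 + c^2 - c - 1) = (c + 1)*(c + 4)*(c^2 - 1) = (c - 1)*(c + 1)*(c + 4)*(c + 1)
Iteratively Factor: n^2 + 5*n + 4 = (n + 1)*(n + 4)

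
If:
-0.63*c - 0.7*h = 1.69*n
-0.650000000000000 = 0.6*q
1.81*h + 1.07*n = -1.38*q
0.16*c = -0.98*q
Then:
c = 6.64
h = 3.03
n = -3.73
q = -1.08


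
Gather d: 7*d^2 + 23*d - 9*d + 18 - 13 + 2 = 7*d^2 + 14*d + 7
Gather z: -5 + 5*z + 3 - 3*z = 2*z - 2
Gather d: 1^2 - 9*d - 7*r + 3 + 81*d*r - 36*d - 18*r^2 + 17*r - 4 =d*(81*r - 45) - 18*r^2 + 10*r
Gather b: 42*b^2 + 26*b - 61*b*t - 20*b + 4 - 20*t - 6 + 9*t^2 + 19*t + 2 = 42*b^2 + b*(6 - 61*t) + 9*t^2 - t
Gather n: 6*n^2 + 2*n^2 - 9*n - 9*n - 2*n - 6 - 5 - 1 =8*n^2 - 20*n - 12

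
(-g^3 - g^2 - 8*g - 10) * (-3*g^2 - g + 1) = 3*g^5 + 4*g^4 + 24*g^3 + 37*g^2 + 2*g - 10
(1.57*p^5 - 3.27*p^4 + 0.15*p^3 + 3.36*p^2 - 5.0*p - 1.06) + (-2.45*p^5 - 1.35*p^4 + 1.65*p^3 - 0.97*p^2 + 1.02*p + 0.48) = -0.88*p^5 - 4.62*p^4 + 1.8*p^3 + 2.39*p^2 - 3.98*p - 0.58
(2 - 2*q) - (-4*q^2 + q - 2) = 4*q^2 - 3*q + 4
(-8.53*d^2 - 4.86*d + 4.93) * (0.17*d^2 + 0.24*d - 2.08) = -1.4501*d^4 - 2.8734*d^3 + 17.4141*d^2 + 11.292*d - 10.2544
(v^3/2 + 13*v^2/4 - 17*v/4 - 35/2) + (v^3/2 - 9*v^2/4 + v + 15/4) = v^3 + v^2 - 13*v/4 - 55/4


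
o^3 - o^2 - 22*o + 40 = (o - 4)*(o - 2)*(o + 5)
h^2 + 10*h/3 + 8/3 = (h + 4/3)*(h + 2)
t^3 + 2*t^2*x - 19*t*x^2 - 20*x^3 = (t - 4*x)*(t + x)*(t + 5*x)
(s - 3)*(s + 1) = s^2 - 2*s - 3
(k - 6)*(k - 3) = k^2 - 9*k + 18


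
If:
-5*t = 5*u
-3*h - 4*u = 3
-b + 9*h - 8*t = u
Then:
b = -5*u - 9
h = -4*u/3 - 1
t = -u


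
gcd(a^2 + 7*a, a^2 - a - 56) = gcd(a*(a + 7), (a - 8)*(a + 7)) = a + 7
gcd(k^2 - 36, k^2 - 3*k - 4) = 1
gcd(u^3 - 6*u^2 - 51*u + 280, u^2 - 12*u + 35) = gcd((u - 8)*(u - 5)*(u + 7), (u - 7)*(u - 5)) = u - 5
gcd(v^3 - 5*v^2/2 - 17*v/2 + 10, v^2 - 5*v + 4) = v^2 - 5*v + 4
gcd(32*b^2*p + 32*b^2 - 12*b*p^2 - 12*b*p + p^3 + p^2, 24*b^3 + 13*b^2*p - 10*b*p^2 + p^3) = -8*b + p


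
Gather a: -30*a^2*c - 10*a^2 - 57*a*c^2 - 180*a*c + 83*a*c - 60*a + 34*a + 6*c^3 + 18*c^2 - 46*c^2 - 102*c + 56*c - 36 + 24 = a^2*(-30*c - 10) + a*(-57*c^2 - 97*c - 26) + 6*c^3 - 28*c^2 - 46*c - 12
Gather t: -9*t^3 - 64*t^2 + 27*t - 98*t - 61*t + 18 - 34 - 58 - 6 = -9*t^3 - 64*t^2 - 132*t - 80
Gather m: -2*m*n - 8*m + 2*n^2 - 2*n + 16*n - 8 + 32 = m*(-2*n - 8) + 2*n^2 + 14*n + 24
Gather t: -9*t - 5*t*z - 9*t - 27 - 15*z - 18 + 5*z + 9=t*(-5*z - 18) - 10*z - 36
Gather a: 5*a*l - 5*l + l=5*a*l - 4*l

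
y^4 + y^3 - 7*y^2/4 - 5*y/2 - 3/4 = (y - 3/2)*(y + 1/2)*(y + 1)^2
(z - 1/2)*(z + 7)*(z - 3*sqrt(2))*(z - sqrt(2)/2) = z^4 - 7*sqrt(2)*z^3/2 + 13*z^3/2 - 91*sqrt(2)*z^2/4 - z^2/2 + 49*sqrt(2)*z/4 + 39*z/2 - 21/2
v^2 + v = v*(v + 1)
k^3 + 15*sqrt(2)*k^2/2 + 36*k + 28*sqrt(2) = (k + 2*sqrt(2))^2*(k + 7*sqrt(2)/2)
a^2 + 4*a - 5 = (a - 1)*(a + 5)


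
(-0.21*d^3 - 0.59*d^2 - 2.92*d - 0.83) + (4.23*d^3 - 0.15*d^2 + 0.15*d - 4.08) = 4.02*d^3 - 0.74*d^2 - 2.77*d - 4.91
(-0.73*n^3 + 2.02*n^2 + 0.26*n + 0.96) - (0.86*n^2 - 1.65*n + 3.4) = -0.73*n^3 + 1.16*n^2 + 1.91*n - 2.44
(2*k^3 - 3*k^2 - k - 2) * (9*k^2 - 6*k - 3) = 18*k^5 - 39*k^4 + 3*k^3 - 3*k^2 + 15*k + 6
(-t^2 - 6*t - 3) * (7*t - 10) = -7*t^3 - 32*t^2 + 39*t + 30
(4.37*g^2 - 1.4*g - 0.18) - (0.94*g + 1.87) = 4.37*g^2 - 2.34*g - 2.05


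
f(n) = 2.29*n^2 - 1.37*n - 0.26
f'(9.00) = 39.85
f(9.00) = 172.90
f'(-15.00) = -70.07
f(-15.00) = 535.54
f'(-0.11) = -1.87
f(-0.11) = -0.08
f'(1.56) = 5.77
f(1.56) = 3.18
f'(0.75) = 2.06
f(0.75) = 0.00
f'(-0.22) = -2.38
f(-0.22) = 0.15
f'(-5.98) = -28.76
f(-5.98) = 89.82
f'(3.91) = 16.54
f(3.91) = 29.39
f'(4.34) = 18.51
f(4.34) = 36.93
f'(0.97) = 3.07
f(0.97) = 0.57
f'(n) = 4.58*n - 1.37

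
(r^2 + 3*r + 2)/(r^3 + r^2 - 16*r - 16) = (r + 2)/(r^2 - 16)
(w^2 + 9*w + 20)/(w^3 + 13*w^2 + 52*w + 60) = (w + 4)/(w^2 + 8*w + 12)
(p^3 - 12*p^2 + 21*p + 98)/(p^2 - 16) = (p^3 - 12*p^2 + 21*p + 98)/(p^2 - 16)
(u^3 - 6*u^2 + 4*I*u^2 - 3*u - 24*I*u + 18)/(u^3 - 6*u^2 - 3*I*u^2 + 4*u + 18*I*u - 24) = (u + 3*I)/(u - 4*I)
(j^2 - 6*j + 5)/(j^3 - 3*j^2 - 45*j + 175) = (j - 1)/(j^2 + 2*j - 35)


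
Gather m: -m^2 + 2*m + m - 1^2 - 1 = -m^2 + 3*m - 2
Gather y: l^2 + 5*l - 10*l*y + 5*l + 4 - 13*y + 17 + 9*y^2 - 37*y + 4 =l^2 + 10*l + 9*y^2 + y*(-10*l - 50) + 25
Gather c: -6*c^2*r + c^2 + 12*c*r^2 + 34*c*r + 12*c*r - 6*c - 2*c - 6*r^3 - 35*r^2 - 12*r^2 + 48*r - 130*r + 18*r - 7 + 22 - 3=c^2*(1 - 6*r) + c*(12*r^2 + 46*r - 8) - 6*r^3 - 47*r^2 - 64*r + 12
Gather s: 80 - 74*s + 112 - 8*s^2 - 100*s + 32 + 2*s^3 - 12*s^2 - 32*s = 2*s^3 - 20*s^2 - 206*s + 224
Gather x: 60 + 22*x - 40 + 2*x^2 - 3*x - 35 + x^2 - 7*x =3*x^2 + 12*x - 15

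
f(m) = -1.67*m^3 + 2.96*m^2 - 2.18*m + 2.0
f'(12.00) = -652.58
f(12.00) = -2483.68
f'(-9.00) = -461.27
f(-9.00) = 1478.81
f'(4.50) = -76.99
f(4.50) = -100.05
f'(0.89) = -0.88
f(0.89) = 1.23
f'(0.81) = -0.67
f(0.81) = 1.29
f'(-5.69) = -198.07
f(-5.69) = 417.88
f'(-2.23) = -40.30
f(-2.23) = 40.10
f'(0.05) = -1.90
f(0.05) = 1.90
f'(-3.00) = -65.03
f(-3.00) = 80.27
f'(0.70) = -0.49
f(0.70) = 1.35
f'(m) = -5.01*m^2 + 5.92*m - 2.18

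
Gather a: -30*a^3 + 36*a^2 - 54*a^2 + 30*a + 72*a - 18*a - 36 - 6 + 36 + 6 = -30*a^3 - 18*a^2 + 84*a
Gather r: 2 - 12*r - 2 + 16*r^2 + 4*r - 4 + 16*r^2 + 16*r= 32*r^2 + 8*r - 4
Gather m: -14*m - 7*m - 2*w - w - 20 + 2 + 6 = -21*m - 3*w - 12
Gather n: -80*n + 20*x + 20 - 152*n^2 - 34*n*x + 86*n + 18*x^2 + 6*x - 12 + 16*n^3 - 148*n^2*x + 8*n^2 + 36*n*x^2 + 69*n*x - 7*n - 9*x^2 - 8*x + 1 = 16*n^3 + n^2*(-148*x - 144) + n*(36*x^2 + 35*x - 1) + 9*x^2 + 18*x + 9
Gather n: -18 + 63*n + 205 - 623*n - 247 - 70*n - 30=-630*n - 90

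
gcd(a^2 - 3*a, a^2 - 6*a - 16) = 1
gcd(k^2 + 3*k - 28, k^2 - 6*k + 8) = k - 4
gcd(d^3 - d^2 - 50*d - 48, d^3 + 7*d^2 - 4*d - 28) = 1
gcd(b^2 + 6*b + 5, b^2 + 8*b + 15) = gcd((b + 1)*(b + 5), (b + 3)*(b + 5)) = b + 5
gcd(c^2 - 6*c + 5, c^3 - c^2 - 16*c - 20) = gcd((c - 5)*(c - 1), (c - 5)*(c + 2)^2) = c - 5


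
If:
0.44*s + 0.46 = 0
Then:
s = -1.05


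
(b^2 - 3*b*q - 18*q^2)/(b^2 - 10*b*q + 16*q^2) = (b^2 - 3*b*q - 18*q^2)/(b^2 - 10*b*q + 16*q^2)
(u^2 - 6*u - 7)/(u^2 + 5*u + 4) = (u - 7)/(u + 4)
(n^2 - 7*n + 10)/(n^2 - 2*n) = (n - 5)/n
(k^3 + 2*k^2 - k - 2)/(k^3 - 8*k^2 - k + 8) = (k + 2)/(k - 8)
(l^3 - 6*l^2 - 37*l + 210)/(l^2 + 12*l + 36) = (l^2 - 12*l + 35)/(l + 6)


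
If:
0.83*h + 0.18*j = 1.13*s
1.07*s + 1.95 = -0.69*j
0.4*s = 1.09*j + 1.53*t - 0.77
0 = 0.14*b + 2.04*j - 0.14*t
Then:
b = 17.5394756391082*t - 0.443517793999663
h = 1.242676314354*t - 2.51446275986564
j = 0.0304374956666436 - 1.13506205366429*t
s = 0.73195590376482*t - 1.8420578243084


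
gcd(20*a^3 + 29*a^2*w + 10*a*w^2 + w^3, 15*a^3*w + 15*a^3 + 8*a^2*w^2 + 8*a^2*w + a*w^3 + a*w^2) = 5*a + w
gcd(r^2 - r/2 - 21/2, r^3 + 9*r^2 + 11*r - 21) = r + 3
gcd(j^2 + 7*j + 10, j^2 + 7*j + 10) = j^2 + 7*j + 10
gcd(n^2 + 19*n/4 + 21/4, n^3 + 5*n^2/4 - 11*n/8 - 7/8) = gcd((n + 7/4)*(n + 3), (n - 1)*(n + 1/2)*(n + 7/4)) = n + 7/4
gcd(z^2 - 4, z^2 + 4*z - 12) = z - 2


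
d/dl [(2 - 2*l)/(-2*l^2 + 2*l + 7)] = 2*(-2*l^2 + 4*l - 9)/(4*l^4 - 8*l^3 - 24*l^2 + 28*l + 49)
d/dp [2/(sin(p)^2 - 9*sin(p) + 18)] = 2*(9 - 2*sin(p))*cos(p)/(sin(p)^2 - 9*sin(p) + 18)^2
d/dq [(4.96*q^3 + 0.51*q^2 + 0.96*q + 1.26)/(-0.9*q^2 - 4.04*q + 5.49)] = (-4.464*q^4 - 40.0768*q^3 + 80.4948*q^2 + 7.8678*q + 10.3608)/(0.81*q^4 + 7.272*q^3 + 6.4396*q^2 - 44.3592*q + 30.1401)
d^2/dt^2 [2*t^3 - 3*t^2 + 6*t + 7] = 12*t - 6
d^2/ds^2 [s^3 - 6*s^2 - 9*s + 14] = 6*s - 12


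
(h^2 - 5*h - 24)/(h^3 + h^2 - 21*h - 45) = (h - 8)/(h^2 - 2*h - 15)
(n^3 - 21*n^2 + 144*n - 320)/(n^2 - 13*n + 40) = n - 8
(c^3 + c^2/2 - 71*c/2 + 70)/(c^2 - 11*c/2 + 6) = (2*c^2 + 9*c - 35)/(2*c - 3)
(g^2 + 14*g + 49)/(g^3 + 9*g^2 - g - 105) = (g + 7)/(g^2 + 2*g - 15)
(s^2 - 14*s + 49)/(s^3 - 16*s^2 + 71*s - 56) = (s - 7)/(s^2 - 9*s + 8)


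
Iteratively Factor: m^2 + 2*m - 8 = (m + 4)*(m - 2)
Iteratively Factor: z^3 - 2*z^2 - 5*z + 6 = (z - 3)*(z^2 + z - 2) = (z - 3)*(z + 2)*(z - 1)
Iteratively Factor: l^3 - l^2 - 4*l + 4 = (l + 2)*(l^2 - 3*l + 2) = (l - 1)*(l + 2)*(l - 2)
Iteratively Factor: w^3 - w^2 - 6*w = (w - 3)*(w^2 + 2*w) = w*(w - 3)*(w + 2)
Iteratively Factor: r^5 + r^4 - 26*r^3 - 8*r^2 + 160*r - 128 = (r + 4)*(r^4 - 3*r^3 - 14*r^2 + 48*r - 32) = (r - 1)*(r + 4)*(r^3 - 2*r^2 - 16*r + 32) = (r - 2)*(r - 1)*(r + 4)*(r^2 - 16) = (r - 4)*(r - 2)*(r - 1)*(r + 4)*(r + 4)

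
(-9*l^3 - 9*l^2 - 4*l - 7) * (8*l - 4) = -72*l^4 - 36*l^3 + 4*l^2 - 40*l + 28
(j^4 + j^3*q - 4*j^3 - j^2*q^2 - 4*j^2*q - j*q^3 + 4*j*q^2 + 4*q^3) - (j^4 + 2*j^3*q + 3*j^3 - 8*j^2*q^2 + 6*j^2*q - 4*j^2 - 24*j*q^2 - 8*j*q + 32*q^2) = -j^3*q - 7*j^3 + 7*j^2*q^2 - 10*j^2*q + 4*j^2 - j*q^3 + 28*j*q^2 + 8*j*q + 4*q^3 - 32*q^2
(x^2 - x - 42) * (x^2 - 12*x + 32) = x^4 - 13*x^3 + 2*x^2 + 472*x - 1344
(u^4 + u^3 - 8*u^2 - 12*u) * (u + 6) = u^5 + 7*u^4 - 2*u^3 - 60*u^2 - 72*u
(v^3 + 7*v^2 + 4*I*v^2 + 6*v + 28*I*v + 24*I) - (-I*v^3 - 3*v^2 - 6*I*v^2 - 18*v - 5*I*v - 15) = v^3 + I*v^3 + 10*v^2 + 10*I*v^2 + 24*v + 33*I*v + 15 + 24*I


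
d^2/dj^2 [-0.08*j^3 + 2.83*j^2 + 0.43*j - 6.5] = 5.66 - 0.48*j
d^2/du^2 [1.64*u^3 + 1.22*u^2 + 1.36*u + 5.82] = 9.84*u + 2.44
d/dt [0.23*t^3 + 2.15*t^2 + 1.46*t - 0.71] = 0.69*t^2 + 4.3*t + 1.46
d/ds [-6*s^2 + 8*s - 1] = 8 - 12*s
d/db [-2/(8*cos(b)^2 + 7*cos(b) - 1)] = -2*(16*cos(b) + 7)*sin(b)/(8*cos(b)^2 + 7*cos(b) - 1)^2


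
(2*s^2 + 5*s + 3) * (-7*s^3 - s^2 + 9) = -14*s^5 - 37*s^4 - 26*s^3 + 15*s^2 + 45*s + 27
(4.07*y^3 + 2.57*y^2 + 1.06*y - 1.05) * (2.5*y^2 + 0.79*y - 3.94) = 10.175*y^5 + 9.6403*y^4 - 11.3555*y^3 - 11.9134*y^2 - 5.0059*y + 4.137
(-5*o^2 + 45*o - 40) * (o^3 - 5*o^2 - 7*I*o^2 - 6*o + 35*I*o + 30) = -5*o^5 + 70*o^4 + 35*I*o^4 - 235*o^3 - 490*I*o^3 - 220*o^2 + 1855*I*o^2 + 1590*o - 1400*I*o - 1200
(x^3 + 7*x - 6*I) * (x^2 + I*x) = x^5 + I*x^4 + 7*x^3 + I*x^2 + 6*x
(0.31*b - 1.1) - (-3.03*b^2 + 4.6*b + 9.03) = 3.03*b^2 - 4.29*b - 10.13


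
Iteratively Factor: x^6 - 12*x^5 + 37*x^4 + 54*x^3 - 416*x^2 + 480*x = (x - 4)*(x^5 - 8*x^4 + 5*x^3 + 74*x^2 - 120*x) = (x - 4)^2*(x^4 - 4*x^3 - 11*x^2 + 30*x) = x*(x - 4)^2*(x^3 - 4*x^2 - 11*x + 30) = x*(x - 4)^2*(x - 2)*(x^2 - 2*x - 15) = x*(x - 5)*(x - 4)^2*(x - 2)*(x + 3)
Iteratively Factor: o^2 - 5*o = (o - 5)*(o)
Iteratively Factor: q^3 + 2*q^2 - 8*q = (q)*(q^2 + 2*q - 8) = q*(q - 2)*(q + 4)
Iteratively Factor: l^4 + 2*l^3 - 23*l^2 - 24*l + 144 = (l + 4)*(l^3 - 2*l^2 - 15*l + 36) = (l - 3)*(l + 4)*(l^2 + l - 12) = (l - 3)^2*(l + 4)*(l + 4)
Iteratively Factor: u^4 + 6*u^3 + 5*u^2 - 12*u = (u)*(u^3 + 6*u^2 + 5*u - 12) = u*(u + 4)*(u^2 + 2*u - 3) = u*(u - 1)*(u + 4)*(u + 3)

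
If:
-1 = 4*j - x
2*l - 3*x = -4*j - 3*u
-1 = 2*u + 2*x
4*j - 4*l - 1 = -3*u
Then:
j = -41/96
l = -25/48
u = 5/24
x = -17/24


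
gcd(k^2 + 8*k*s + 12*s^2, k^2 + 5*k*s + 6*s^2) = k + 2*s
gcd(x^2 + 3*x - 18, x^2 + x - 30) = x + 6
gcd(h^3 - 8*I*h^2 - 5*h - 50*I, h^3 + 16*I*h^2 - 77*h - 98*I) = h + 2*I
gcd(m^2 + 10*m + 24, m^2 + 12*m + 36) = m + 6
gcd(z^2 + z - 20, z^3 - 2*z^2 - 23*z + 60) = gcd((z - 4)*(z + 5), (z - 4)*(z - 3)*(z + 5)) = z^2 + z - 20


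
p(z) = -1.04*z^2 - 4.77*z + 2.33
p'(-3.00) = 1.47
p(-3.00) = 7.28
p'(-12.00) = 20.19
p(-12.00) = -90.19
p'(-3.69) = 2.91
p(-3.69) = 5.77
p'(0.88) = -6.60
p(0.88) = -2.67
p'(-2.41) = 0.24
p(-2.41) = 7.79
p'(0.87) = -6.58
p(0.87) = -2.61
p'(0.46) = -5.73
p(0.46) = -0.08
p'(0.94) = -6.73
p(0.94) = -3.07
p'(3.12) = -11.26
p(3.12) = -22.68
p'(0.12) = -5.02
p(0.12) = 1.74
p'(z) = -2.08*z - 4.77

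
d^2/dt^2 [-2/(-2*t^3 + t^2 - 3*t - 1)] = 4*((1 - 6*t)*(2*t^3 - t^2 + 3*t + 1) + (6*t^2 - 2*t + 3)^2)/(2*t^3 - t^2 + 3*t + 1)^3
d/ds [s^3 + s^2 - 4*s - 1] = 3*s^2 + 2*s - 4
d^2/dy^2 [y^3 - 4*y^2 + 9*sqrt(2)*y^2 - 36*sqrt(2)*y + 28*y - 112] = 6*y - 8 + 18*sqrt(2)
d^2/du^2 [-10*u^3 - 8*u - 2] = -60*u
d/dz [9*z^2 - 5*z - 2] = 18*z - 5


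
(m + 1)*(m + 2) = m^2 + 3*m + 2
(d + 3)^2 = d^2 + 6*d + 9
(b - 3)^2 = b^2 - 6*b + 9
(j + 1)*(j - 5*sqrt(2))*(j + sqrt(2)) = j^3 - 4*sqrt(2)*j^2 + j^2 - 10*j - 4*sqrt(2)*j - 10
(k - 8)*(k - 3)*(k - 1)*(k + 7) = k^4 - 5*k^3 - 49*k^2 + 221*k - 168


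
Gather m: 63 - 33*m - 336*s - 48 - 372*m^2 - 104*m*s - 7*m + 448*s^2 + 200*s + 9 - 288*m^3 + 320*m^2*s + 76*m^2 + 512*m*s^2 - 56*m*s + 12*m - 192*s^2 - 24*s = -288*m^3 + m^2*(320*s - 296) + m*(512*s^2 - 160*s - 28) + 256*s^2 - 160*s + 24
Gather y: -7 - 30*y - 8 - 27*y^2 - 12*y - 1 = -27*y^2 - 42*y - 16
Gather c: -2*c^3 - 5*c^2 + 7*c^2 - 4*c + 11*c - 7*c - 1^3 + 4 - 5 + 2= -2*c^3 + 2*c^2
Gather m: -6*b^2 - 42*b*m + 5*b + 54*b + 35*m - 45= -6*b^2 + 59*b + m*(35 - 42*b) - 45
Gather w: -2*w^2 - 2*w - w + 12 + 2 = -2*w^2 - 3*w + 14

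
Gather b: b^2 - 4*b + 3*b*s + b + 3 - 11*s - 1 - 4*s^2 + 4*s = b^2 + b*(3*s - 3) - 4*s^2 - 7*s + 2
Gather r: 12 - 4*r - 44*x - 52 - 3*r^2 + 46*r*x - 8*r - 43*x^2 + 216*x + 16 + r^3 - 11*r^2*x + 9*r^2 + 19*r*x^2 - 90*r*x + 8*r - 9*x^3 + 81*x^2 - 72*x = r^3 + r^2*(6 - 11*x) + r*(19*x^2 - 44*x - 4) - 9*x^3 + 38*x^2 + 100*x - 24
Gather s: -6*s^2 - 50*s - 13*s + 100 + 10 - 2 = -6*s^2 - 63*s + 108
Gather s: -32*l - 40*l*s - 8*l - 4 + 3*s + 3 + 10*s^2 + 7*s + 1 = -40*l + 10*s^2 + s*(10 - 40*l)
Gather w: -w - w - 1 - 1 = -2*w - 2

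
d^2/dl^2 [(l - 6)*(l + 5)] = 2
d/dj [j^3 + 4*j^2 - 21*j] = 3*j^2 + 8*j - 21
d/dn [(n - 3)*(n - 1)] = 2*n - 4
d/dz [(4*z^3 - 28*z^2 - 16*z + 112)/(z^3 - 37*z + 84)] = 4*(7*z^4 - 66*z^3 + 427*z^2 - 1176*z + 700)/(z^6 - 74*z^4 + 168*z^3 + 1369*z^2 - 6216*z + 7056)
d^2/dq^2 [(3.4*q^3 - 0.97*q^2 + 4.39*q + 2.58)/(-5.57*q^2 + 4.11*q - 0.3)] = (1.13686837721616e-13*q^5 + 2.27373675443232e-13*q^4 - 331.490264*q^3 - 464.837472*q^2 + 396.557136*q - 89.192016)/(172.808693*q^6 - 382.537017*q^5 + 310.189401*q^4 - 110.633391*q^3 + 16.70679*q^2 - 1.1097*q + 0.027)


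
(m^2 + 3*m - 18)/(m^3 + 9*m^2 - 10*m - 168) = (m - 3)/(m^2 + 3*m - 28)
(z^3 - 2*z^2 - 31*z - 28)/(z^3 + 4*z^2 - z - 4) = (z - 7)/(z - 1)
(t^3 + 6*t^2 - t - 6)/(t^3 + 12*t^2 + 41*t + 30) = (t - 1)/(t + 5)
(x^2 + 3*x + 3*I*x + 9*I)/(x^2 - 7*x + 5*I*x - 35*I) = (x^2 + 3*x*(1 + I) + 9*I)/(x^2 + x*(-7 + 5*I) - 35*I)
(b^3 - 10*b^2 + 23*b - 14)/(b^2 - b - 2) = (b^2 - 8*b + 7)/(b + 1)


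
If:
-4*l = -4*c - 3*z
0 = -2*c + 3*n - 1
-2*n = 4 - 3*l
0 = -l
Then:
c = -7/2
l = 0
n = -2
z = 14/3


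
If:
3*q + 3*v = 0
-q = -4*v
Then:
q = 0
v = 0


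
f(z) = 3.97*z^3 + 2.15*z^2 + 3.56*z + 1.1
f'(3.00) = 123.65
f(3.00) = 138.32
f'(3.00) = 123.65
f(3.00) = 138.32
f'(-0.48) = 4.24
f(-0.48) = -0.55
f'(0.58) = 10.06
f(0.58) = 4.66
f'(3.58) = 171.60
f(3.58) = 223.55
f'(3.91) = 202.45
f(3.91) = 285.20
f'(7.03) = 622.39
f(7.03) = 1511.67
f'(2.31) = 77.05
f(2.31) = 69.73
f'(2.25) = 73.53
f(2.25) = 65.22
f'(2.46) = 86.21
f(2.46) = 81.97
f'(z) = 11.91*z^2 + 4.3*z + 3.56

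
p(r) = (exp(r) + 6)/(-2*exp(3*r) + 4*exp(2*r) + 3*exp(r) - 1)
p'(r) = (exp(r) + 6)*(6*exp(3*r) - 8*exp(2*r) - 3*exp(r))/(-2*exp(3*r) + 4*exp(2*r) + 3*exp(r) - 1)^2 + exp(r)/(-2*exp(3*r) + 4*exp(2*r) + 3*exp(r) - 1) = (4*exp(3*r) + 32*exp(2*r) - 48*exp(r) - 19)*exp(r)/(4*exp(6*r) - 16*exp(5*r) + 4*exp(4*r) + 28*exp(3*r) + exp(2*r) - 6*exp(r) + 1)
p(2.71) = -0.00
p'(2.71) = 0.01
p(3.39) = -0.00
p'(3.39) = 0.00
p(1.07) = -1.14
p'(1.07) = 10.13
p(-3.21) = -6.92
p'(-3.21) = -1.11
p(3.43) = -0.00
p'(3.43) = 0.00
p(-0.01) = 1.77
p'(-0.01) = -1.98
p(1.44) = -0.15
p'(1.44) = 0.60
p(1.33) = -0.24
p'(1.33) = 1.09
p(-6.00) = -6.05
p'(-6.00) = -0.05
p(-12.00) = -6.00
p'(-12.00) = 0.00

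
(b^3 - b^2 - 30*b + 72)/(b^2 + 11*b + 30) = (b^2 - 7*b + 12)/(b + 5)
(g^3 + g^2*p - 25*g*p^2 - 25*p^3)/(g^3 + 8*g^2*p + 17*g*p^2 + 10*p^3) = (g - 5*p)/(g + 2*p)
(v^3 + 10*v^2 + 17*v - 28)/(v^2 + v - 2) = (v^2 + 11*v + 28)/(v + 2)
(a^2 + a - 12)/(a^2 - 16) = (a - 3)/(a - 4)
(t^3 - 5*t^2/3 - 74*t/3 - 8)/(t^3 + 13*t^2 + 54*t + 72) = (t^2 - 17*t/3 - 2)/(t^2 + 9*t + 18)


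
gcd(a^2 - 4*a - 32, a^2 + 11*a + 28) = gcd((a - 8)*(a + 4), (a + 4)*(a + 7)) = a + 4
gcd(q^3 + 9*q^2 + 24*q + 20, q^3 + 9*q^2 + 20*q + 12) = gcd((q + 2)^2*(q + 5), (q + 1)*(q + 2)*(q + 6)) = q + 2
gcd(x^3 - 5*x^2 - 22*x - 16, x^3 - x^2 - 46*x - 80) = x^2 - 6*x - 16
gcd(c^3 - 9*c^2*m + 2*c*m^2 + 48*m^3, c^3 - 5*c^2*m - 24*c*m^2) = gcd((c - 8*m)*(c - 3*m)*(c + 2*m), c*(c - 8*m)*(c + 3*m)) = c - 8*m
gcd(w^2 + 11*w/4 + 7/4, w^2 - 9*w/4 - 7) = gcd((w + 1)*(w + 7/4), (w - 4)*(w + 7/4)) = w + 7/4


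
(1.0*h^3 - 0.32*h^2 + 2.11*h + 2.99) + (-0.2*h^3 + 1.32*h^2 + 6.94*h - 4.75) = 0.8*h^3 + 1.0*h^2 + 9.05*h - 1.76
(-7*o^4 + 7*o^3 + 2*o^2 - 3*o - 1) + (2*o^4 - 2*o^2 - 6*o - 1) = -5*o^4 + 7*o^3 - 9*o - 2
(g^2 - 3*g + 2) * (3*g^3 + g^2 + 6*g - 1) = 3*g^5 - 8*g^4 + 9*g^3 - 17*g^2 + 15*g - 2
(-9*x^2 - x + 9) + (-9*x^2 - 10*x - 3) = -18*x^2 - 11*x + 6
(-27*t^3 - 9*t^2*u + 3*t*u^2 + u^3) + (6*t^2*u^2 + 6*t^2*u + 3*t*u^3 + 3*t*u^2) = -27*t^3 + 6*t^2*u^2 - 3*t^2*u + 3*t*u^3 + 6*t*u^2 + u^3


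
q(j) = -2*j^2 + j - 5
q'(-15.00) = 61.00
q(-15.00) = -470.00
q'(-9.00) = 37.00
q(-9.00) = -176.00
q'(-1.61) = 7.44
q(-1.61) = -11.79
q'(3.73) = -13.92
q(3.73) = -29.10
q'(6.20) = -23.80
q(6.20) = -75.68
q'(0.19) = 0.24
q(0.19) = -4.88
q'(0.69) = -1.76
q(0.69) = -5.26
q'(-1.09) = 5.36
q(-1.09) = -8.47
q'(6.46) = -24.84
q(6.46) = -82.00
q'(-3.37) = 14.48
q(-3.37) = -31.08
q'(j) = 1 - 4*j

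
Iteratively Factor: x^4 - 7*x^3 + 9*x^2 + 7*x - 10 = (x - 5)*(x^3 - 2*x^2 - x + 2) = (x - 5)*(x - 2)*(x^2 - 1) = (x - 5)*(x - 2)*(x + 1)*(x - 1)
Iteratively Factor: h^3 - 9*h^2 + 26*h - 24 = (h - 2)*(h^2 - 7*h + 12) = (h - 3)*(h - 2)*(h - 4)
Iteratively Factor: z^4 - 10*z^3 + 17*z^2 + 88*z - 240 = (z + 3)*(z^3 - 13*z^2 + 56*z - 80) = (z - 4)*(z + 3)*(z^2 - 9*z + 20) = (z - 5)*(z - 4)*(z + 3)*(z - 4)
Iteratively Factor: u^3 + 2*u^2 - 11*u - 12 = (u + 4)*(u^2 - 2*u - 3) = (u + 1)*(u + 4)*(u - 3)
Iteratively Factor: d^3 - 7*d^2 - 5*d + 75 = (d - 5)*(d^2 - 2*d - 15) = (d - 5)^2*(d + 3)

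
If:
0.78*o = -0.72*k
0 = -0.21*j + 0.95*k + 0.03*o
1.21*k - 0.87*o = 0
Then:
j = 0.00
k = 0.00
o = 0.00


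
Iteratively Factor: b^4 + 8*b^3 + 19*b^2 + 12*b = (b + 1)*(b^3 + 7*b^2 + 12*b) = (b + 1)*(b + 4)*(b^2 + 3*b) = b*(b + 1)*(b + 4)*(b + 3)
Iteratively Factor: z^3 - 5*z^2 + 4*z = (z - 4)*(z^2 - z) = z*(z - 4)*(z - 1)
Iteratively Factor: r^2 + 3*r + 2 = (r + 1)*(r + 2)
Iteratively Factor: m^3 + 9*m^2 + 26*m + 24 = (m + 3)*(m^2 + 6*m + 8) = (m + 2)*(m + 3)*(m + 4)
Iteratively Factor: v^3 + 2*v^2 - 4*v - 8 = (v + 2)*(v^2 - 4) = (v - 2)*(v + 2)*(v + 2)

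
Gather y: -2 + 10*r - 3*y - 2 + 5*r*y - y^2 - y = 10*r - y^2 + y*(5*r - 4) - 4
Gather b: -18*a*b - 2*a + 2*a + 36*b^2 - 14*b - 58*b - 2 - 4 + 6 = 36*b^2 + b*(-18*a - 72)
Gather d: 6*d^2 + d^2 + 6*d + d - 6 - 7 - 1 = 7*d^2 + 7*d - 14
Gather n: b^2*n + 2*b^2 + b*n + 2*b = 2*b^2 + 2*b + n*(b^2 + b)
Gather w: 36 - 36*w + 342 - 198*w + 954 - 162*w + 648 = 1980 - 396*w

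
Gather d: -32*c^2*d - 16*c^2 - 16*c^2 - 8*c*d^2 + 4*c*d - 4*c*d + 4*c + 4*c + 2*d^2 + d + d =-32*c^2 + 8*c + d^2*(2 - 8*c) + d*(2 - 32*c^2)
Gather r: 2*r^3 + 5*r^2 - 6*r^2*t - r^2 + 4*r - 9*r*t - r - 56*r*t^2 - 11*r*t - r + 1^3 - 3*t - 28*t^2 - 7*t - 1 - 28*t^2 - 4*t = 2*r^3 + r^2*(4 - 6*t) + r*(-56*t^2 - 20*t + 2) - 56*t^2 - 14*t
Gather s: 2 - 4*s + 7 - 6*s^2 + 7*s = -6*s^2 + 3*s + 9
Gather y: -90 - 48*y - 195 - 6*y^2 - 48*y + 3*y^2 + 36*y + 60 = -3*y^2 - 60*y - 225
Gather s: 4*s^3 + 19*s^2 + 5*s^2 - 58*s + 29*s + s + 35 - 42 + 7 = 4*s^3 + 24*s^2 - 28*s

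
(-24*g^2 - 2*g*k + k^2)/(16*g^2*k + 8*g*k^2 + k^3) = (-6*g + k)/(k*(4*g + k))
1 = 1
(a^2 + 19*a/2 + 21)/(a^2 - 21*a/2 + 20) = (2*a^2 + 19*a + 42)/(2*a^2 - 21*a + 40)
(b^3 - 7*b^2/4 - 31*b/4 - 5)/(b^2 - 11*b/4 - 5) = b + 1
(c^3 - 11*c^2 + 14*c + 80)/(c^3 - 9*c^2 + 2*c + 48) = (c - 5)/(c - 3)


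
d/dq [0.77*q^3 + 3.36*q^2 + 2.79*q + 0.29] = 2.31*q^2 + 6.72*q + 2.79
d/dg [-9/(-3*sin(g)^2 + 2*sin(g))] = 18*(-3/tan(g) + cos(g)/sin(g)^2)/(3*sin(g) - 2)^2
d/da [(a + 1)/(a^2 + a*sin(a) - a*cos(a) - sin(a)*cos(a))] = (a^2 + a*sin(a) - a*cos(a) - (a + 1)*(sqrt(2)*a*sin(a + pi/4) + 2*a - cos(2*a) - sqrt(2)*cos(a + pi/4)) - sin(2*a)/2)/((a + sin(a))^2*(a - cos(a))^2)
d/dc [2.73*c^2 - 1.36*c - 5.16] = 5.46*c - 1.36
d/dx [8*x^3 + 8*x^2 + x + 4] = 24*x^2 + 16*x + 1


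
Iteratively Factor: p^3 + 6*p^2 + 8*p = (p + 4)*(p^2 + 2*p) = p*(p + 4)*(p + 2)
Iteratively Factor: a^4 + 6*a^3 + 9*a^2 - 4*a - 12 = (a + 3)*(a^3 + 3*a^2 - 4) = (a - 1)*(a + 3)*(a^2 + 4*a + 4) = (a - 1)*(a + 2)*(a + 3)*(a + 2)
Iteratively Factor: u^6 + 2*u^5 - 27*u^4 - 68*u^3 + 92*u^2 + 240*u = (u - 2)*(u^5 + 4*u^4 - 19*u^3 - 106*u^2 - 120*u) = u*(u - 2)*(u^4 + 4*u^3 - 19*u^2 - 106*u - 120) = u*(u - 2)*(u + 2)*(u^3 + 2*u^2 - 23*u - 60) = u*(u - 2)*(u + 2)*(u + 4)*(u^2 - 2*u - 15) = u*(u - 5)*(u - 2)*(u + 2)*(u + 4)*(u + 3)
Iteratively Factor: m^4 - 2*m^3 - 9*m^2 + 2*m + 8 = (m + 1)*(m^3 - 3*m^2 - 6*m + 8) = (m - 1)*(m + 1)*(m^2 - 2*m - 8) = (m - 1)*(m + 1)*(m + 2)*(m - 4)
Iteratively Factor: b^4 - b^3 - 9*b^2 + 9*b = (b - 3)*(b^3 + 2*b^2 - 3*b) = b*(b - 3)*(b^2 + 2*b - 3) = b*(b - 3)*(b + 3)*(b - 1)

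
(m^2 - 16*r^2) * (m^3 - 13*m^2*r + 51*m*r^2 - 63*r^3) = m^5 - 13*m^4*r + 35*m^3*r^2 + 145*m^2*r^3 - 816*m*r^4 + 1008*r^5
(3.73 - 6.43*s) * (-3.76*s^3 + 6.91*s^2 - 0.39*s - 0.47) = 24.1768*s^4 - 58.4561*s^3 + 28.282*s^2 + 1.5674*s - 1.7531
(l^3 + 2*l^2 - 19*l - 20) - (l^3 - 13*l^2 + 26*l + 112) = 15*l^2 - 45*l - 132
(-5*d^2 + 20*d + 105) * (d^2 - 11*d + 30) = -5*d^4 + 75*d^3 - 265*d^2 - 555*d + 3150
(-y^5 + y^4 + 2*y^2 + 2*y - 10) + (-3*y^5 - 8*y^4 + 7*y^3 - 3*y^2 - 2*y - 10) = -4*y^5 - 7*y^4 + 7*y^3 - y^2 - 20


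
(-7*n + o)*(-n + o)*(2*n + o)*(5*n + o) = 70*n^4 - 31*n^3*o - 39*n^2*o^2 - n*o^3 + o^4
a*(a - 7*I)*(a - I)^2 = a^4 - 9*I*a^3 - 15*a^2 + 7*I*a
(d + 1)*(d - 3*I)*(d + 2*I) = d^3 + d^2 - I*d^2 + 6*d - I*d + 6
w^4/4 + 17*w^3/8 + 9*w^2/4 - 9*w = w*(w/4 + 1)*(w - 3/2)*(w + 6)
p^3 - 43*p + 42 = (p - 6)*(p - 1)*(p + 7)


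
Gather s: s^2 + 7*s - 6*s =s^2 + s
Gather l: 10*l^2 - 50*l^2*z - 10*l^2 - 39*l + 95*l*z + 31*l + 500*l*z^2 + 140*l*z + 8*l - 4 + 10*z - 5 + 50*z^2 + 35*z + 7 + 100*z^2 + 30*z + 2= -50*l^2*z + l*(500*z^2 + 235*z) + 150*z^2 + 75*z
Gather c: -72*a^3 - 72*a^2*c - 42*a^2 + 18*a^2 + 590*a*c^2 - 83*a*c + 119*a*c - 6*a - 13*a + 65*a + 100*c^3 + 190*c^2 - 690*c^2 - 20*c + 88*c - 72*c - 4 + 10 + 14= -72*a^3 - 24*a^2 + 46*a + 100*c^3 + c^2*(590*a - 500) + c*(-72*a^2 + 36*a - 4) + 20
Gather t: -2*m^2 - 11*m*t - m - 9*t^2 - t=-2*m^2 - m - 9*t^2 + t*(-11*m - 1)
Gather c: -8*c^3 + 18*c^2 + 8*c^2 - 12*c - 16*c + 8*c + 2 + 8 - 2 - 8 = -8*c^3 + 26*c^2 - 20*c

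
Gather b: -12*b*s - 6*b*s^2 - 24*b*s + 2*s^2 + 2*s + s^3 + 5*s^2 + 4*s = b*(-6*s^2 - 36*s) + s^3 + 7*s^2 + 6*s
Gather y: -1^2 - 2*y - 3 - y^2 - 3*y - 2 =-y^2 - 5*y - 6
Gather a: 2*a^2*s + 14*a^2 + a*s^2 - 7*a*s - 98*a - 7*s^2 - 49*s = a^2*(2*s + 14) + a*(s^2 - 7*s - 98) - 7*s^2 - 49*s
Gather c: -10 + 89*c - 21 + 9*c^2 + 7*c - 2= 9*c^2 + 96*c - 33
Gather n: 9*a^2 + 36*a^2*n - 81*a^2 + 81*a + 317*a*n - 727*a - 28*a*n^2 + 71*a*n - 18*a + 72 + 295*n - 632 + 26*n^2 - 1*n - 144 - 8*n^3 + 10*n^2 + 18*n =-72*a^2 - 664*a - 8*n^3 + n^2*(36 - 28*a) + n*(36*a^2 + 388*a + 312) - 704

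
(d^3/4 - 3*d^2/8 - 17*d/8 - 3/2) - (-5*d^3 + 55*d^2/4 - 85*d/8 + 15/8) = 21*d^3/4 - 113*d^2/8 + 17*d/2 - 27/8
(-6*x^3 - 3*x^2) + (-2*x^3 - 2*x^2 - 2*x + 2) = -8*x^3 - 5*x^2 - 2*x + 2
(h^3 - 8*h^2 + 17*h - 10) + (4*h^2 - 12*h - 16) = h^3 - 4*h^2 + 5*h - 26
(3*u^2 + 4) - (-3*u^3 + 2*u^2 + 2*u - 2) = 3*u^3 + u^2 - 2*u + 6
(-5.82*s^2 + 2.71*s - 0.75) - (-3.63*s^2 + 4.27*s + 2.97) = -2.19*s^2 - 1.56*s - 3.72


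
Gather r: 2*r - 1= 2*r - 1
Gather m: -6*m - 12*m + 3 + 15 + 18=36 - 18*m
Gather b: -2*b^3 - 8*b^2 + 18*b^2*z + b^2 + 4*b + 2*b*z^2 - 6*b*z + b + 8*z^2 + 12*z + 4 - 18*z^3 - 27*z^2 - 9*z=-2*b^3 + b^2*(18*z - 7) + b*(2*z^2 - 6*z + 5) - 18*z^3 - 19*z^2 + 3*z + 4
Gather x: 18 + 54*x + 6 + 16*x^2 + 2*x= 16*x^2 + 56*x + 24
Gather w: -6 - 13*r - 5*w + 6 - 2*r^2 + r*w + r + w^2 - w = -2*r^2 - 12*r + w^2 + w*(r - 6)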